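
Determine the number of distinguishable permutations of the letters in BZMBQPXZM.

BZMBQPXZM has 9 letters with B appearing twice, M appearing twice, and Z appearing twice.
Dividing 9! = 362880 by 2!·2!·2! = 8 for the repeated letters gives 45360.

45360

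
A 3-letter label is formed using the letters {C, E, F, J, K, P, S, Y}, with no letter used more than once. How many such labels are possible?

With no repetition, fill the 3 letters in order: 8 choices, then 7, down to 6.
8 × 7 × 6 = 336.

336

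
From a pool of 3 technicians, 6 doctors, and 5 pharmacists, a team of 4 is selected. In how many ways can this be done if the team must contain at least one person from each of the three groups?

With no constraint there are C(14,4) = 1001 possible selections.
Selections missing a whole group: no technicians → C(11,4) = 330; no doctors → C(8,4) = 70; no pharmacists → C(9,4) = 126.
Add back selections omitting two groups (i.e. drawn from a single group): C(3,4) + C(6,4) + C(5,4) = 20.
By inclusion–exclusion: 1001 − 526 + 20 = 495.

495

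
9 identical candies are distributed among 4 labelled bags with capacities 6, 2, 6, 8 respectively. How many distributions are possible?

By stars and bars, unrestricted non-negative solutions to x_1+…+x_4 = 9 number C(9+3,3) = 220.
Subtract solutions that violate a single cap (substitute x_i' = x_i − (cap_i+1)): x_1 ≥ 7 gives C(5,3) = 10; x_2 ≥ 3 gives C(9,3) = 84; x_3 ≥ 7 gives C(5,3) = 10; x_4 ≥ 9 gives C(3,3) = 1. Together 105.
No two caps can be exceeded simultaneously, so the pair terms are all 0.
By inclusion–exclusion the count is 220 − 105 + 0 = 115.

115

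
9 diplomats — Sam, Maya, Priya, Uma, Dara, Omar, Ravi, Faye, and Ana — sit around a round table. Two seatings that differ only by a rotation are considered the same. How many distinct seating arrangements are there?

40320

Seat Sam anywhere (absorbing the rotational symmetry), then permute the other 8: (8)! = 40320.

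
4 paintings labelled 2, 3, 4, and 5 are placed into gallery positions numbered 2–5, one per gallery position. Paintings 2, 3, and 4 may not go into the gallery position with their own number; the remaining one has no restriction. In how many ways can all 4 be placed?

11

Let Aᵢ (for i ∈ {2, 3, 4}) be the placements that put painting i in its forbidden gallery position. Any j of these fix j positions, leaving (4−j)! ways to fill the rest, and there are C(3,j) ways to pick which j.
By inclusion–exclusion, the number of valid placements is Σ_{j=0}^{3} (−1)^j C(3,j)·(4−j)!.
Computing: 24 − 18 + 6 − 1 = 11.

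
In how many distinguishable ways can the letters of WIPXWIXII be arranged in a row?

3780

Letter multiplicities in WIPXWIXII: I×4, P×1, W×2, X×2.
So there are 9! / (4!·2!·2!) = 3780 distinguishable arrangements.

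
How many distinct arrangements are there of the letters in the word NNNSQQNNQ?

504

NNNSQQNNQ has 9 letters with N appearing 5 times and Q appearing 3 times.
Dividing 9! = 362880 by 5!·3! = 720 for the repeated letters gives 504.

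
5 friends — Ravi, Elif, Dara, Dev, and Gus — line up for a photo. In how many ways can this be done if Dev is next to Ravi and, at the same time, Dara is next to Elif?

Treat {Dev,Ravi} as one block (2 orders) and {Dara,Elif} as another (2 orders).
That leaves 3 units to arrange: 2 × 2 × 3! = 4 × 6 = 24.

24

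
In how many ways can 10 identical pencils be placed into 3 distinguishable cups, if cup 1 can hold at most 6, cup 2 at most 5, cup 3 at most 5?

26

Without the upper bounds there are C(12,2) = 66 ways to split 10 among 3 cups.
Subtract solutions that violate a single cap (substitute x_i' = x_i − (cap_i+1)): x_1 ≥ 7 gives C(5,2) = 10; x_2 ≥ 6 gives C(6,2) = 15; x_3 ≥ 6 gives C(6,2) = 15. Together 40.
No two caps can be exceeded simultaneously, so the pair terms are all 0.
By inclusion–exclusion the count is 66 − 40 + 0 = 26.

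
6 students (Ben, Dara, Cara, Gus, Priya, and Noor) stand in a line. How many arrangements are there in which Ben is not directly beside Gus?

480

Of the 6! = 720 arrangements, those with Ben and Gus adjacent number 2 × 5! = 240 (treat the pair as a block with 2 internal orders).
So 720 − 240 = 480 arrangements keep them apart.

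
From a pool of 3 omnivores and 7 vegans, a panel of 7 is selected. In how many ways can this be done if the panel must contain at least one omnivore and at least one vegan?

Unrestricted: C(10,7) = 120 ways to pick any 7 of the 10.
Selections missing a whole group: no omnivores → C(7,7) = 1; no vegans → C(3,7) = 0.
Both groups omitted at once is impossible, so 120 − 1 = 119.

119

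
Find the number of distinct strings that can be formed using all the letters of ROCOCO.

60

ROCOCO has 6 letters with C appearing twice and O appearing 3 times.
The number of distinct arrangements is 6!/(3!·2!) = 720/12 = 60.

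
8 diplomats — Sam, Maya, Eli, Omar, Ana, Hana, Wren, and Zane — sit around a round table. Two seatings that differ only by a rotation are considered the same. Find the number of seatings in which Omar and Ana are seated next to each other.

1440

Treat {Omar, Ana} as one unit (2 internal orders) and seat the resulting 7 units around the table: (6)! circular arrangements.
So 2 × (6)! = 2 × 720 = 1440.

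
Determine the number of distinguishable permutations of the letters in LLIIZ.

30

LLIIZ has 5 letters with I appearing twice and L appearing twice.
So there are 5! / (2!·2!) = 30 distinguishable arrangements.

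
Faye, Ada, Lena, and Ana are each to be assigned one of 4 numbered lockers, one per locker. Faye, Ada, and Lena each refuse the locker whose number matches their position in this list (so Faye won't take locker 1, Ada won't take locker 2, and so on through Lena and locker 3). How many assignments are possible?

Let Aᵢ (for i ∈ {1, 2, 3}) be the placements that put person i in their forbidden locker. Any j of these fix j positions, leaving (4−j)! ways to fill the rest, and there are C(3,j) ways to pick which j.
By inclusion–exclusion, the number of valid placements is Σ_{j=0}^{3} (−1)^j C(3,j)·(4−j)!.
Computing: 24 − 18 + 6 − 1 = 11.

11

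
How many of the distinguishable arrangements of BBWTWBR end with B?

180

Fix B in the last position and arrange the remaining 6 letters.
Those 6 letters have B appearing twice and W appearing twice, giving (6)!/(2!·2!) = 180.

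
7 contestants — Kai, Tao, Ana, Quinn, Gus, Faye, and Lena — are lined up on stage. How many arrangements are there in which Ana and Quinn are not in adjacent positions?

Of the 7! = 5040 arrangements, those with Ana and Quinn adjacent number 2 × 6! = 1440 (treat the pair as a block with 2 internal orders).
So 5040 − 1440 = 3600 arrangements keep them apart.

3600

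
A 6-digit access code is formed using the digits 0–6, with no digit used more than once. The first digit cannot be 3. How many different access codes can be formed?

4320

The first digit has 7−1 = 6 choices (anything except 3).
The remaining 5 digits are filled from the other 6 symbols without repetition: 6 × 5 × 4 × 3 × 2 = 720.
Total: 6 × 720 = 4320.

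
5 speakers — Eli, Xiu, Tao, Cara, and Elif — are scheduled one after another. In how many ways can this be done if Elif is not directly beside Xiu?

Of the 5! = 120 arrangements, those with Elif and Xiu adjacent number 2 × 4! = 48 (treat the pair as a block with 2 internal orders).
Complementary counting: 120 − 48 = 72.

72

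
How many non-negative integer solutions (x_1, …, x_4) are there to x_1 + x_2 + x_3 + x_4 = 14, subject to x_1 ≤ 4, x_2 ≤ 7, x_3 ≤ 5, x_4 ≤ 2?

31

Ignoring the caps, the number of non-negative solutions to x_1+…+x_4 = 14 is C(17,3) = 680.
Subtract solutions that violate a single cap (substitute x_i' = x_i − (cap_i+1)): x_1 ≥ 5 gives C(12,3) = 220; x_2 ≥ 8 gives C(9,3) = 84; x_3 ≥ 6 gives C(11,3) = 165; x_4 ≥ 3 gives C(14,3) = 364. Together 833.
Add back pairs where two caps are both exceeded: 4 + 20 + 84 + 1 + 20 + 56 = 185.
Subtract triples: 0 + 0 + 1 + 0 = 1.
By inclusion–exclusion the count is 680 − 833 + 185 − 1 = 31.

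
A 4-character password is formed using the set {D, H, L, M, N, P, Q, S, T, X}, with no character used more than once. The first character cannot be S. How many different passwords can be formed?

The first character has 10−1 = 9 choices (anything except S).
The remaining 3 characters are filled from the other 9 symbols without repetition: 9 × 8 × 7 = 504.
Total: 9 × 504 = 4536.

4536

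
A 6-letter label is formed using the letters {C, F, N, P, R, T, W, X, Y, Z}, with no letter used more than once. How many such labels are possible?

151200

Choose and order 6 of the 10 symbols: the first letter has 10 options, the next 9, and so on down to 5.
That product is 10 × 9 × 8 × 7 × 6 × 5 = 151200.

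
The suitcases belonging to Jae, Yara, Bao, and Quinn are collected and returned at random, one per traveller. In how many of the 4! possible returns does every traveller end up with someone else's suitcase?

Count assignments avoiding every fixed point. For any j of the 4 travellers fixed to their own suitcase, the other 4−j can be arranged in (4−j)! ways.
By inclusion–exclusion this is Σ_{j=0}^{4} (−1)^j C(4,j)·(4−j)!.
Computing: 24 − 24 + 12 − 4 + 1 = 9.

9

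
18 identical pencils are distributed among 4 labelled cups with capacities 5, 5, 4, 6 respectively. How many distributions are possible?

Without the upper bounds there are C(21,3) = 1330 ways to split 18 among 4 cups.
Subtract solutions that violate a single cap (substitute x_i' = x_i − (cap_i+1)): x_1 ≥ 6 gives C(15,3) = 455; x_2 ≥ 6 gives C(15,3) = 455; x_3 ≥ 5 gives C(16,3) = 560; x_4 ≥ 7 gives C(14,3) = 364. Together 1834.
Add back pairs where two caps are both exceeded: 84 + 120 + 56 + 120 + 56 + 84 = 520.
Subtract triples: 4 + 0 + 1 + 1 = 6.
By inclusion–exclusion the count is 1330 − 1834 + 520 − 6 = 10.

10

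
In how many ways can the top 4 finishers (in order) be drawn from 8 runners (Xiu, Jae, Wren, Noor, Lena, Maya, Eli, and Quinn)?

1680

This is an ordered selection of 4 from 8: P(8,4).
That gives 8 × 7 × 6 × 5 = 1680.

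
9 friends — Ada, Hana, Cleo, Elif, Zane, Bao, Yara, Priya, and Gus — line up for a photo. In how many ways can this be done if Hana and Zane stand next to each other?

Place the 7 others and the Hana-Zane pair as 8 objects in a line; the pair has 2 internal arrangements.
That gives 2 × 8! = 2 × 40320 = 80640.

80640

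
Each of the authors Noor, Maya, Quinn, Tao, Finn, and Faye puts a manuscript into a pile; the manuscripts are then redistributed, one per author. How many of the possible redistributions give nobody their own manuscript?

265

Count assignments avoiding every fixed point. For any j of the 6 authors fixed to their own manuscript, the other 6−j can be arranged in (6−j)! ways.
By inclusion–exclusion this is Σ_{j=0}^{6} (−1)^j C(6,j)·(6−j)!.
Computing: 720 − 720 + 360 − 120 + 30 − 6 + 1 = 265.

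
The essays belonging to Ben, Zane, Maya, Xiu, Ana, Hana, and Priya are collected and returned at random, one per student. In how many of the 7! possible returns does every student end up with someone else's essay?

1854

Let Aᵢ be the assignments in which student i gets their own essay. We want the size of the complement of A₁∪…∪A_7.
By inclusion–exclusion this is Σ_{j=0}^{7} (−1)^j C(7,j)·(7−j)!.
Computing: 5040 − 5040 + 2520 − 840 + 210 − 42 + 7 − 1 = 1854.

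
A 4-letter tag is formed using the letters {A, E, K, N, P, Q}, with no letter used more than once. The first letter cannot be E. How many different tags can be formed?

The first letter has 6−1 = 5 choices (anything except E).
The remaining 3 letters are filled from the other 5 symbols without repetition: 5 × 4 × 3 = 60.
Total: 5 × 60 = 300.

300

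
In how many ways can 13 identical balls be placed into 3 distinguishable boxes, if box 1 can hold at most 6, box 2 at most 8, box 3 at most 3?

Ignoring the caps, the number of non-negative solutions to x_1+…+x_3 = 13 is C(15,2) = 105.
Subtract solutions that violate a single cap (substitute x_i' = x_i − (cap_i+1)): x_1 ≥ 7 gives C(8,2) = 28; x_2 ≥ 9 gives C(6,2) = 15; x_3 ≥ 4 gives C(11,2) = 55. Together 98.
Add back pairs where two caps are both exceeded: 0 + 6 + 1 = 7.
By inclusion–exclusion the count is 105 − 98 + 7 = 14.

14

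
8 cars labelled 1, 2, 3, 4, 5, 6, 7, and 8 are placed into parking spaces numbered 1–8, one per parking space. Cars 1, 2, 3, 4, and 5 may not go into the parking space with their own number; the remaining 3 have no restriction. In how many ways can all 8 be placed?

21234

Let Aᵢ (for 1 ≤ i ≤ 5) be the placements that put car i in its forbidden parking space. Any j of these fix j positions, leaving (8−j)! ways to fill the rest, and there are C(5,j) ways to pick which j.
By inclusion–exclusion, the number of valid placements is Σ_{j=0}^{5} (−1)^j C(5,j)·(8−j)!.
Computing: 40320 − 25200 + 7200 − 1200 + 120 − 6 = 21234.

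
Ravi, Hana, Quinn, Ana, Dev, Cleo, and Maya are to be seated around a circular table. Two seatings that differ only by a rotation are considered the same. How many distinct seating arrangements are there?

720

Fix one person's seat to break rotational symmetry; the remaining 6 people can be arranged in (6)! = 720 ways.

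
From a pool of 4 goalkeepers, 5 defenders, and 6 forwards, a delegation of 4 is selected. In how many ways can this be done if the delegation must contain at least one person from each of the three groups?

720

With no constraint there are C(15,4) = 1365 possible selections.
Subtract selections that omit an entire group: no goalkeepers → C(11,4) = 330; no defenders → C(10,4) = 210; no forwards → C(9,4) = 126.
Add back selections omitting two groups (i.e. drawn from a single group): C(4,4) + C(5,4) + C(6,4) = 21.
By inclusion–exclusion: 1365 − 666 + 21 = 720.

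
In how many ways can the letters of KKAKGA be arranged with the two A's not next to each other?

Total arrangements of KKAKGA: 6!/(3!·2!) = 60.
Arrangements with the A's together: treat AA as one letter, giving (5)!/(3!) = 20.
Hence 60 − 20 = 40.

40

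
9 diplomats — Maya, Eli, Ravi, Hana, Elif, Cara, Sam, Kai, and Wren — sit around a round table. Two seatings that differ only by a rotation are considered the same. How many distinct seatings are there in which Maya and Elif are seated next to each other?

10080

Treat {Maya, Elif} as one unit (2 internal orders) and seat the resulting 8 units around the table: (7)! circular arrangements.
So 2 × (7)! = 2 × 5040 = 10080.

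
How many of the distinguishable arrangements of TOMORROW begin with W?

420

Fix W in the first position and arrange the remaining 7 letters.
Those 7 letters have O appearing 3 times and R appearing twice, giving (7)!/(3!·2!) = 420.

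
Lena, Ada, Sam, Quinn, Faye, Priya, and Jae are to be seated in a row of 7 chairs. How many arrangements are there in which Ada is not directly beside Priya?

There are 7! = 5040 arrangements in all. If Ada and Priya are adjacent, merging them into one block gives 2·(6)! = 1440 arrangements.
Complementary counting: 5040 − 1440 = 3600.

3600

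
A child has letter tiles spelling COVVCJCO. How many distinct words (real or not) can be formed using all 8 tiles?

1680

The 8 letters of COVVCJCO have repeats: C appearing 3 times, O appearing twice, and V appearing twice.
So there are 8! / (3!·2!·2!) = 1680 distinguishable arrangements.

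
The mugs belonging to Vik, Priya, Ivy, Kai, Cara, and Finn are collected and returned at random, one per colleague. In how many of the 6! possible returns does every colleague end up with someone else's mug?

Let Aᵢ be the assignments in which colleague i gets their own mug. We want the size of the complement of A₁∪…∪A_6.
By inclusion–exclusion this is Σ_{j=0}^{6} (−1)^j C(6,j)·(6−j)!.
Computing: 720 − 720 + 360 − 120 + 30 − 6 + 1 = 265.

265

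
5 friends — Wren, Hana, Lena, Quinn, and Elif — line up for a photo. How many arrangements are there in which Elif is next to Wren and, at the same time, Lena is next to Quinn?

Treat {Elif,Wren} as one block (2 orders) and {Lena,Quinn} as another (2 orders).
That leaves 3 units to arrange: 2 × 2 × 3! = 4 × 6 = 24.

24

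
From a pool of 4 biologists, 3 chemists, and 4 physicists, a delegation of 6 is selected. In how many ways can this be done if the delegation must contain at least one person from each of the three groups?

420

Unrestricted: C(11,6) = 462 ways to pick any 6 of the 11.
Selections missing a whole group: no biologists → C(7,6) = 7; no chemists → C(8,6) = 28; no physicists → C(7,6) = 7.
Add back selections omitting two groups (i.e. drawn from a single group): C(4,6) + C(3,6) + C(4,6) = 0.
By inclusion–exclusion: 462 − 42 + 0 = 420.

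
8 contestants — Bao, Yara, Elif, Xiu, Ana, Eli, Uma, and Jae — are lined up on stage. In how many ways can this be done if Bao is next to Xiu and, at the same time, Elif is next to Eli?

Treat {Bao,Xiu} as one block (2 orders) and {Elif,Eli} as another (2 orders).
That leaves 6 units to arrange: 2 × 2 × 6! = 4 × 720 = 2880.

2880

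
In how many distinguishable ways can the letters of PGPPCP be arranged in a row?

Letter multiplicities in PGPPCP: C×1, G×1, P×4.
So there are 6! / (4!) = 30 distinguishable arrangements.

30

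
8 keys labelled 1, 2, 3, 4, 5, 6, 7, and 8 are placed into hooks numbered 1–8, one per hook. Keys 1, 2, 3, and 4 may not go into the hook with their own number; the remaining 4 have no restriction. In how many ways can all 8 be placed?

24024

Let Aᵢ (for 1 ≤ i ≤ 4) be the placements that put key i in its forbidden hook. Any j of these fix j positions, leaving (8−j)! ways to fill the rest, and there are C(4,j) ways to pick which j.
By inclusion–exclusion, the number of valid placements is Σ_{j=0}^{4} (−1)^j C(4,j)·(8−j)!.
Computing: 40320 − 20160 + 4320 − 480 + 24 = 24024.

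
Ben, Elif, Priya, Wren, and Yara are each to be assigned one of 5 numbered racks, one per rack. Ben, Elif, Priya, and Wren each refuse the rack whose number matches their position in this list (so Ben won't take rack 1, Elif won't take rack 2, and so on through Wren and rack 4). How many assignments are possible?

53

Let Aᵢ (for 1 ≤ i ≤ 4) be the placements that put person i in their forbidden rack. Any j of these fix j positions, leaving (5−j)! ways to fill the rest, and there are C(4,j) ways to pick which j.
By inclusion–exclusion, the number of valid placements is Σ_{j=0}^{4} (−1)^j C(4,j)·(5−j)!.
Computing: 120 − 96 + 36 − 8 + 1 = 53.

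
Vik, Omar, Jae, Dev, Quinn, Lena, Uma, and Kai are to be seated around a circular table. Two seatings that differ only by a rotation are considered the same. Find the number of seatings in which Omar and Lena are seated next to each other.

1440

Glue Omar and Lena into a block (2 internal orders). Seating 7 units around a circle gives (6)! arrangements.
So 2 × (6)! = 2 × 720 = 1440.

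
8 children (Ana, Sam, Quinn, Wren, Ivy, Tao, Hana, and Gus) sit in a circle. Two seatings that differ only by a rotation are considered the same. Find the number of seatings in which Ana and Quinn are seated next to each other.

1440

Glue Ana and Quinn into a block (2 internal orders). Seating 7 units around a circle gives (6)! arrangements.
So 2 × (6)! = 2 × 720 = 1440.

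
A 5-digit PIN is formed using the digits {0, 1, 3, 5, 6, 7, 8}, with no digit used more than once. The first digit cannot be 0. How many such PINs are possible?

2160

The first digit has 7−1 = 6 choices (anything except 0).
The remaining 4 digits are filled from the other 6 symbols without repetition: 6 × 5 × 4 × 3 = 360.
Total: 6 × 360 = 2160.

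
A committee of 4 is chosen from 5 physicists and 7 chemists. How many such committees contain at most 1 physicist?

210

Split by how many physicists are chosen (0 through 1).
Sum: C(5,0)·C(7,4) + C(5,1)·C(7,3) = 35 + 175 = 210.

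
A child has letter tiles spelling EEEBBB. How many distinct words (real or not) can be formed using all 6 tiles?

EEEBBB has 6 letters with B appearing 3 times and E appearing 3 times.
So there are 6! / (3!·3!) = 20 distinguishable arrangements.

20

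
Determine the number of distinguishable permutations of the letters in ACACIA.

ACACIA has 6 letters with A appearing 3 times and C appearing twice.
Dividing 6! = 720 by 3!·2! = 12 for the repeated letters gives 60.

60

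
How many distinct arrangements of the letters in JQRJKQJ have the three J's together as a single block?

Treat the 3 copies of J as a single block. The multiset to arrange is then {JJJ, K, Q, Q, R}, 5 items in all.
That gives (5)!/(2!) = 60 arrangements.

60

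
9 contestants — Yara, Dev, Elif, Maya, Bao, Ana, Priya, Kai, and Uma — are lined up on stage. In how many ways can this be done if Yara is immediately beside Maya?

Place the 7 others and the Yara-Maya pair as 8 objects in a line; the pair has 2 internal arrangements.
That gives 2 × 8! = 2 × 40320 = 80640.

80640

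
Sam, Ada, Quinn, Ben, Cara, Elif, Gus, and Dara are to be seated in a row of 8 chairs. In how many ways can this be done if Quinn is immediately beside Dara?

10080

Place the 6 others and the Quinn-Dara pair as 7 objects in a line; the pair has 2 internal arrangements.
That gives 2 × 7! = 2 × 5040 = 10080.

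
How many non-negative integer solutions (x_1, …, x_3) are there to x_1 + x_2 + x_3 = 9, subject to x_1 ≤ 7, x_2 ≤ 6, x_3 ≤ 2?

18

Ignoring the caps, the number of non-negative solutions to x_1+…+x_3 = 9 is C(11,2) = 55.
Subtract solutions that violate a single cap (substitute x_i' = x_i − (cap_i+1)): x_1 ≥ 8 gives C(3,2) = 3; x_2 ≥ 7 gives C(4,2) = 6; x_3 ≥ 3 gives C(8,2) = 28. Together 37.
No two caps can be exceeded simultaneously, so the pair terms are all 0.
By inclusion–exclusion the count is 55 − 37 + 0 = 18.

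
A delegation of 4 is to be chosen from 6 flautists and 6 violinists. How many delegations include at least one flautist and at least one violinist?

Total 4-person selections from all 12: C(12,4) = 495.
Selections missing a whole group: no flautists → C(6,4) = 15; no violinists → C(6,4) = 15.
Both groups omitted at once is impossible, so 495 − 30 = 465.

465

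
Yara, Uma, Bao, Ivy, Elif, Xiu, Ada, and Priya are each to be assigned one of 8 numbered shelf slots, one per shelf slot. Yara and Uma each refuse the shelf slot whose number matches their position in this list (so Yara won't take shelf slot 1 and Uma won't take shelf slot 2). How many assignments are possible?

Let Aᵢ (for i ∈ {1, 2}) be the placements that put person i in their forbidden shelf slot. Any j of these fix j positions, leaving (8−j)! ways to fill the rest, and there are C(2,j) ways to pick which j.
By inclusion–exclusion, the number of valid placements is Σ_{j=0}^{2} (−1)^j C(2,j)·(8−j)!.
Computing: 40320 − 10080 + 720 = 30960.

30960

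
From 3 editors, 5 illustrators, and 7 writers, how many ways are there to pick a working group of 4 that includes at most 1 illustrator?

Split by how many illustrators are chosen (0 through 1).
Sum: C(5,0)·C(10,4) + C(5,1)·C(10,3) = 210 + 600 = 810.

810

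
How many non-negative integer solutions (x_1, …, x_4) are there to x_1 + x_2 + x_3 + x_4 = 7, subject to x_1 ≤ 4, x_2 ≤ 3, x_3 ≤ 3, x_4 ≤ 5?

66

Without the upper bounds there are C(10,3) = 120 ways to split 7 among 4 variables.
Subtract solutions that violate a single cap (substitute x_i' = x_i − (cap_i+1)): x_1 ≥ 5 gives C(5,3) = 10; x_2 ≥ 4 gives C(6,3) = 20; x_3 ≥ 4 gives C(6,3) = 20; x_4 ≥ 6 gives C(4,3) = 4. Together 54.
No two caps can be exceeded simultaneously, so the pair terms are all 0.
By inclusion–exclusion the count is 120 − 54 + 0 = 66.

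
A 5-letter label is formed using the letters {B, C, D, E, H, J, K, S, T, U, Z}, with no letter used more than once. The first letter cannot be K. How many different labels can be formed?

50400

The first letter has 11−1 = 10 choices (anything except K).
The remaining 4 letters are filled from the other 10 symbols without repetition: 10 × 9 × 8 × 7 = 5040.
Total: 10 × 5040 = 50400.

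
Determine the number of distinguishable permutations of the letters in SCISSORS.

1680

Letter multiplicities in SCISSORS: C×1, I×1, O×1, R×1, S×4.
Dividing 8! = 40320 by 4! = 24 for the repeated letters gives 1680.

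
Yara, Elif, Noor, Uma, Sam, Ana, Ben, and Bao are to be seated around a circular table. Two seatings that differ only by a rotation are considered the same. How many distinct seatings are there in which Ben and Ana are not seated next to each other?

3600

Without the restriction there are (7)! = 5040 seatings.
Those with Ben next to Ana: fuse the pair into one unit and seat 7 units around a circle — 2·(6)! = 1440.
Subtracting, 5040 − 1440 = 3600.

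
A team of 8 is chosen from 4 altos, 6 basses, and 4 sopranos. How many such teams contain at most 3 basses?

1589

Split by how many basses are chosen (0 through 3).
Sum: C(6,0)·C(8,8) + C(6,1)·C(8,7) + C(6,2)·C(8,6) + C(6,3)·C(8,5) = 1 + 48 + 420 + 1120 = 1589.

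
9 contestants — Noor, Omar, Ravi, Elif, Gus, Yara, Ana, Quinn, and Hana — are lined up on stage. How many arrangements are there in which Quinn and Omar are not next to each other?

There are 9! = 362880 arrangements in all. If Quinn and Omar are adjacent, merging them into one block gives 2·(8)! = 80640 arrangements.
So 362880 − 80640 = 282240 arrangements keep them apart.

282240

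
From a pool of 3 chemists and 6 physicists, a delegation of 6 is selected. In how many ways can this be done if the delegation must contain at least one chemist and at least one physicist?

83

Total 6-person selections from all 9: C(9,6) = 84.
Selections missing a whole group: no chemists → C(6,6) = 1; no physicists → C(3,6) = 0.
Both groups omitted at once is impossible, so 84 − 1 = 83.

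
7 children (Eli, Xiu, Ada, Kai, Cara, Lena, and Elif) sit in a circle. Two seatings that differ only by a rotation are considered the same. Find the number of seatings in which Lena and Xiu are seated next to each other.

Glue Lena and Xiu into a block (2 internal orders). Seating 6 units around a circle gives (5)! arrangements.
So 2 × (5)! = 2 × 120 = 240.

240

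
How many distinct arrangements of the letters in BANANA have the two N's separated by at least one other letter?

Total arrangements of BANANA: 6!/(3!·2!) = 60.
Arrangements with the N's together: treat NN as one letter, giving (5)!/(3!) = 20.
Hence 60 − 20 = 40.

40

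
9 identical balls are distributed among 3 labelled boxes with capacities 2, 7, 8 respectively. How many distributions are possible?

23

Without the upper bounds there are C(11,2) = 55 ways to split 9 among 3 boxes.
Subtract solutions that violate a single cap (substitute x_i' = x_i − (cap_i+1)): x_1 ≥ 3 gives C(8,2) = 28; x_2 ≥ 8 gives C(3,2) = 3; x_3 ≥ 9 gives C(2,2) = 1. Together 32.
No two caps can be exceeded simultaneously, so the pair terms are all 0.
By inclusion–exclusion the count is 55 − 32 + 0 = 23.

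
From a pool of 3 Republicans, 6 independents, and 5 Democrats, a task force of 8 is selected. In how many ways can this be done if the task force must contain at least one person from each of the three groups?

Total 8-person selections from all 14: C(14,8) = 3003.
Subtract selections that omit an entire group: no Republicans → C(11,8) = 165; no independents → C(8,8) = 1; no Democrats → C(9,8) = 9.
Add back selections omitting two groups (i.e. drawn from a single group): C(3,8) + C(6,8) + C(5,8) = 0.
By inclusion–exclusion: 3003 − 175 + 0 = 2828.

2828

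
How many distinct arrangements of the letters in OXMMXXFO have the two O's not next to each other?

Total arrangements of OXMMXXFO: 8!/(3!·2!·2!) = 1680.
Arrangements with the O's together: treat OO as one letter, giving (7)!/(3!·2!) = 420.
Hence 1680 − 420 = 1260.

1260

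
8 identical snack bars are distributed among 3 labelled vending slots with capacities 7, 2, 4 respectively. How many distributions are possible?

14

Ignoring the caps, the number of non-negative solutions to x_1+…+x_3 = 8 is C(10,2) = 45.
Subtract solutions that violate a single cap (substitute x_i' = x_i − (cap_i+1)): x_1 ≥ 8 gives C(2,2) = 1; x_2 ≥ 3 gives C(7,2) = 21; x_3 ≥ 5 gives C(5,2) = 10. Together 32.
Add back pairs where two caps are both exceeded: 0 + 0 + 1 = 1.
By inclusion–exclusion the count is 45 − 32 + 1 = 14.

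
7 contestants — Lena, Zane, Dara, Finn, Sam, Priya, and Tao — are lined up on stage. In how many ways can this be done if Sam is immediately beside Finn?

1440

Place the 5 others and the Sam-Finn pair as 6 objects in a line; the pair has 2 internal arrangements.
So the count is 2·(6)! = 1440.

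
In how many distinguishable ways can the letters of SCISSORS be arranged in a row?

SCISSORS has 8 letters with S appearing 4 times.
So there are 8! / (4!) = 1680 distinguishable arrangements.

1680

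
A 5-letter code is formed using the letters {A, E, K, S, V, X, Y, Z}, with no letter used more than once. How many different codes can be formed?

Choose and order 5 of the 8 symbols: the first letter has 8 options, the next 7, and so on down to 4.
8 × 7 × 6 × 5 × 4 = 6720.

6720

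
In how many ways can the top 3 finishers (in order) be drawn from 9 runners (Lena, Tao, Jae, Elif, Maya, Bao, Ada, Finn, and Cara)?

504

This is an ordered selection of 3 from 9: P(9,3).
That gives 9 × 8 × 7 = 504.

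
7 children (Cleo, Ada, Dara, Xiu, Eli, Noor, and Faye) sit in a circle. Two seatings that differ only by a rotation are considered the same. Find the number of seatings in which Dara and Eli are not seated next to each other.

All circular seatings of 7 people number (6)! = 720.
Those with Dara next to Eli: fuse the pair into one unit and seat 6 units around a circle — 2·(5)! = 240.
Subtracting, 720 − 240 = 480.

480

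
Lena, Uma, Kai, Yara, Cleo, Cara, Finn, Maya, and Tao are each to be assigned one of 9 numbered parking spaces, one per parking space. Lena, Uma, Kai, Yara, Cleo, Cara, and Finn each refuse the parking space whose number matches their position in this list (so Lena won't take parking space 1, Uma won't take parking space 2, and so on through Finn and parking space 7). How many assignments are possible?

Let Aᵢ (for 1 ≤ i ≤ 7) be the placements that put person i in their forbidden parking space. Any j of these fix j positions, leaving (9−j)! ways to fill the rest, and there are C(7,j) ways to pick which j.
By inclusion–exclusion, the number of valid placements is Σ_{j=0}^{7} (−1)^j C(7,j)·(9−j)!.
Computing: 362880 − 282240 + 105840 − 25200 + 4200 − 504 + 42 − 2 = 165016.

165016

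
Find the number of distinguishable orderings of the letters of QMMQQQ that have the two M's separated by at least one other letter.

10

There are 6!/(4!·2!) = 15 arrangements of QMMQQQ in total.
If the two M's are adjacent, glue them into one block, leaving 5 items to arrange: (5)!/(4!) = 5 ways.
Hence 15 − 5 = 10.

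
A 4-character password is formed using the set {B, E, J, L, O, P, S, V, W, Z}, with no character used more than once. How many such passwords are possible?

Choose and order 4 of the 10 symbols: the first character has 10 options, the next 9, then 8, 7.
10 × 9 × 8 × 7 = 5040.

5040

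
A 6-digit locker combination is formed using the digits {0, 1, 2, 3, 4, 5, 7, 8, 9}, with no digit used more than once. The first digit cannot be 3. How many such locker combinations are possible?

53760

The first digit has 9−1 = 8 choices (anything except 3).
The remaining 5 digits are filled from the other 8 symbols without repetition: 8 × 7 × 6 × 5 × 4 = 6720.
Total: 8 × 6720 = 53760.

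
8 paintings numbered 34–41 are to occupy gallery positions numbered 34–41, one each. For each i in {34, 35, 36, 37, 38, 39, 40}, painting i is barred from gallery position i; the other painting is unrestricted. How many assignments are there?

16687

Let Aᵢ (for 34 ≤ i ≤ 40) be the placements that put painting i in its forbidden gallery position. Any j of these fix j positions, leaving (8−j)! ways to fill the rest, and there are C(7,j) ways to pick which j.
By inclusion–exclusion, the number of valid placements is Σ_{j=0}^{7} (−1)^j C(7,j)·(8−j)!.
Computing: 40320 − 35280 + 15120 − 4200 + 840 − 126 + 14 − 1 = 16687.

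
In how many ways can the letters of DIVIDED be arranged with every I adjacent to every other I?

120

Treat the 2 copies of I as a single block. The multiset to arrange is then {II, D, D, D, E, V}, 6 items in all.
That gives (6)!/(3!) = 120 arrangements.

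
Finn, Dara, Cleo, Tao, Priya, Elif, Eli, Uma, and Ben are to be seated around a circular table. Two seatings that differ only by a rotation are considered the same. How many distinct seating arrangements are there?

40320

Seat Finn anywhere (absorbing the rotational symmetry), then permute the other 8: (8)! = 40320.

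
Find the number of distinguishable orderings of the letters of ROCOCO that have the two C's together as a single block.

20

Treat the 2 copies of C as a single block. The multiset to arrange is then {CC, O, O, O, R}, 5 items in all.
That gives (5)!/(3!) = 20 arrangements.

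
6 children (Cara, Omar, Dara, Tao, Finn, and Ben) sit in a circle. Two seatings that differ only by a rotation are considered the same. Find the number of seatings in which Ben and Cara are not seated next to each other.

72

Without the restriction there are (5)! = 120 seatings.
Seatings with Ben beside Cara: treat them as a block with 2 internal orders, giving 2 × (4)! = 48.
Subtracting, 120 − 48 = 72.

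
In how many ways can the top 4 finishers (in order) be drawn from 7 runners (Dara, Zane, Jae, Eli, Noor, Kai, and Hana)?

840

This is an ordered selection of 4 from 7: P(7,4).
That gives 7 × 6 × 5 × 4 = 840.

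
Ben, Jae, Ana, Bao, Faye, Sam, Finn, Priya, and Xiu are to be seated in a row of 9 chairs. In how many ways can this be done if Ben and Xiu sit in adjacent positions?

Treat {Ben, Xiu} as a single unit. There are 8 units to order, and the pair itself can be ordered 2 ways.
That gives 2 × 8! = 2 × 40320 = 80640.

80640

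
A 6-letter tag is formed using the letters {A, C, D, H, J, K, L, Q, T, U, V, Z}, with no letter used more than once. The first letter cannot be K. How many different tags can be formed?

The first letter has 12−1 = 11 choices (anything except K).
The remaining 5 letters are filled from the other 11 symbols without repetition: 11 × 10 × 9 × 8 × 7 = 55440.
Total: 11 × 55440 = 609840.

609840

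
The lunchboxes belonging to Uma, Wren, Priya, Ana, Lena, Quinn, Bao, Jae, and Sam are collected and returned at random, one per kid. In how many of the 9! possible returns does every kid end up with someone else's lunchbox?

133496

This is the derangement count D_9: permutations of 9 items with no fixed point.
By inclusion–exclusion this is Σ_{j=0}^{9} (−1)^j C(9,j)·(9−j)!.
Computing: 362880 − 362880 + 181440 − 60480 + 15120 − 3024 + 504 − 72 + 9 − 1 = 133496.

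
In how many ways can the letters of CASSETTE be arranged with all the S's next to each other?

1260

Treat the 2 copies of S as a single block. The multiset to arrange is then {SS, A, C, E, E, T, T}, 7 items in all.
That gives (7)!/(2!·2!) = 1260 arrangements.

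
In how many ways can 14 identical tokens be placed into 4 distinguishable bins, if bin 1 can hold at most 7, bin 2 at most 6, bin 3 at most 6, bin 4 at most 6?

Ignoring the caps, the number of non-negative solutions to x_1+…+x_4 = 14 is C(17,3) = 680.
Subtract solutions that violate a single cap (substitute x_i' = x_i − (cap_i+1)): x_1 ≥ 8 gives C(9,3) = 84; x_2 ≥ 7 gives C(10,3) = 120; x_3 ≥ 7 gives C(10,3) = 120; x_4 ≥ 7 gives C(10,3) = 120. Together 444.
Add back pairs where two caps are both exceeded: 0 + 0 + 0 + 1 + 1 + 1 = 3.
By inclusion–exclusion the count is 680 − 444 + 3 = 239.

239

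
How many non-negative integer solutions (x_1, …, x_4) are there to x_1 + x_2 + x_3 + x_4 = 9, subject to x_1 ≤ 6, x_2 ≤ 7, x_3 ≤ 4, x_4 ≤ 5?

151

By stars and bars, unrestricted non-negative solutions to x_1+…+x_4 = 9 number C(9+3,3) = 220.
Subtract solutions that violate a single cap (substitute x_i' = x_i − (cap_i+1)): x_1 ≥ 7 gives C(5,3) = 10; x_2 ≥ 8 gives C(4,3) = 4; x_3 ≥ 5 gives C(7,3) = 35; x_4 ≥ 6 gives C(6,3) = 20. Together 69.
No two caps can be exceeded simultaneously, so the pair terms are all 0.
By inclusion–exclusion the count is 220 − 69 + 0 = 151.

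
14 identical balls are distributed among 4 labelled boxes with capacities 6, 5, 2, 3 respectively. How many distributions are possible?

10

By stars and bars, unrestricted non-negative solutions to x_1+…+x_4 = 14 number C(14+3,3) = 680.
Subtract solutions that violate a single cap (substitute x_i' = x_i − (cap_i+1)): x_1 ≥ 7 gives C(10,3) = 120; x_2 ≥ 6 gives C(11,3) = 165; x_3 ≥ 3 gives C(14,3) = 364; x_4 ≥ 4 gives C(13,3) = 286. Together 935.
Add back pairs where two caps are both exceeded: 4 + 35 + 20 + 56 + 35 + 120 = 270.
Subtract triples: 0 + 0 + 1 + 4 = 5.
By inclusion–exclusion the count is 680 − 935 + 270 − 5 = 10.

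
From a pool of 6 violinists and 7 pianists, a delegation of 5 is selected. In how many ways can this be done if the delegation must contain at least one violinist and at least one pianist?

1260

Unrestricted: C(13,5) = 1287 ways to pick any 5 of the 13.
Selections missing a whole group: no violinists → C(7,5) = 21; no pianists → C(6,5) = 6.
Both groups omitted at once is impossible, so 1287 − 27 = 1260.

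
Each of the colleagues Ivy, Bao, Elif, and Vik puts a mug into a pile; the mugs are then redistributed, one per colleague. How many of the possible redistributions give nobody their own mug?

Let Aᵢ be the assignments in which colleague i gets their own mug. We want the size of the complement of A₁∪…∪A_4.
By inclusion–exclusion this is Σ_{j=0}^{4} (−1)^j C(4,j)·(4−j)!.
Computing: 24 − 24 + 12 − 4 + 1 = 9.

9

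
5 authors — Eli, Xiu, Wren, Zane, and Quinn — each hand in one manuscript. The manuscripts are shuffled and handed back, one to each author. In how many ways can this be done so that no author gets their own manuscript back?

44

Let Aᵢ be the assignments in which author i gets their own manuscript. We want the size of the complement of A₁∪…∪A_5.
By inclusion–exclusion this is Σ_{j=0}^{5} (−1)^j C(5,j)·(5−j)!.
Computing: 120 − 120 + 60 − 20 + 5 − 1 = 44.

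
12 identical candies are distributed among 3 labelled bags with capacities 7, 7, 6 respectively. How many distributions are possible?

40

Without the upper bounds there are C(14,2) = 91 ways to split 12 among 3 bags.
Subtract solutions that violate a single cap (substitute x_i' = x_i − (cap_i+1)): x_1 ≥ 8 gives C(6,2) = 15; x_2 ≥ 8 gives C(6,2) = 15; x_3 ≥ 7 gives C(7,2) = 21. Together 51.
No two caps can be exceeded simultaneously, so the pair terms are all 0.
By inclusion–exclusion the count is 91 − 51 + 0 = 40.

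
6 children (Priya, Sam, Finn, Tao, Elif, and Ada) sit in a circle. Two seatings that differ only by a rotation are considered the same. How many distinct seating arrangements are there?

Fix one person's seat to break rotational symmetry; the remaining 5 people can be arranged in (5)! = 120 ways.

120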